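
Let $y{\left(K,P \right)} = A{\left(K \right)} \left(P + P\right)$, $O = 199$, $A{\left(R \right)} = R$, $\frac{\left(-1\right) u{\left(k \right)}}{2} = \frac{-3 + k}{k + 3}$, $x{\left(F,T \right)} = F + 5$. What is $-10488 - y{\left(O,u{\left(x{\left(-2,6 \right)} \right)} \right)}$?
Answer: $-10488$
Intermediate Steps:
$x{\left(F,T \right)} = 5 + F$
$u{\left(k \right)} = - \frac{2 \left(-3 + k\right)}{3 + k}$ ($u{\left(k \right)} = - 2 \frac{-3 + k}{k + 3} = - 2 \frac{-3 + k}{3 + k} = - \frac{2 \left(-3 + k\right)}{3 + k}$)
$y{\left(K,P \right)} = 2 K P$ ($y{\left(K,P \right)} = K \left(P + P\right) = K 2 P = 2 K P$)
$-10488 - y{\left(O,u{\left(x{\left(-2,6 \right)} \right)} \right)} = -10488 - 2 \cdot 199 \frac{2 \left(3 - \left(5 - 2\right)\right)}{3 + \left(5 - 2\right)} = -10488 - 2 \cdot 199 \frac{2 \left(3 - 3\right)}{3 + 3} = -10488 - 2 \cdot 199 \frac{2 \left(3 - 3\right)}{6} = -10488 - 2 \cdot 199 \cdot 2 \cdot \frac{1}{6} \cdot 0 = -10488 - 2 \cdot 199 \cdot 0 = -10488 - 0 = -10488 + 0 = -10488$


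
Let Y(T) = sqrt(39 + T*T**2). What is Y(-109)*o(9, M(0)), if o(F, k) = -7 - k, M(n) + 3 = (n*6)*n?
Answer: -4*I*sqrt(1294990) ≈ -4551.9*I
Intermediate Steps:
M(n) = -3 + 6*n**2 (M(n) = -3 + (n*6)*n = -3 + (6*n)*n = -3 + 6*n**2)
Y(T) = sqrt(39 + T**3)
Y(-109)*o(9, M(0)) = sqrt(39 + (-109)**3)*(-7 - (-3 + 6*0**2)) = sqrt(39 - 1295029)*(-7 - (-3 + 6*0)) = sqrt(-1294990)*(-7 - (-3 + 0)) = (I*sqrt(1294990))*(-7 - 1*(-3)) = (I*sqrt(1294990))*(-7 + 3) = (I*sqrt(1294990))*(-4) = -4*I*sqrt(1294990)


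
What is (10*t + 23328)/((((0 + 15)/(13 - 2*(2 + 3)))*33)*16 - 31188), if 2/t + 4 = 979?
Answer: -1137241/1391715 ≈ -0.81715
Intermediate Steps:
t = 2/975 (t = 2/(-4 + 979) = 2/975 ≈ 0.0020513)
(10*t + 23328)/((((0 + 15)/(13 - 2*(2 + 3)))*33)*16 - 31188) = (10*(2/975) + 23328)/((((0 + 15)/(13 - 2*(2 + 3)))*33)*16 - 31188) = (4/195 + 23328)/(((15/(13 - 2*5))*33)*16 - 31188) = 4548964/(195*(((15/(13 - 10))*33)*16 - 31188)) = 4548964/(195*(((15/3)*33)*16 - 31188)) = 4548964/(195*(((15*(1/3))*33)*16 - 31188)) = 4548964/(195*((5*33)*16 - 31188)) = 4548964/(195*(165*16 - 31188)) = 4548964/(195*(2640 - 31188)) = (4548964/195)/(-28548) = (4548964/195)*(-1/28548) = -1137241/1391715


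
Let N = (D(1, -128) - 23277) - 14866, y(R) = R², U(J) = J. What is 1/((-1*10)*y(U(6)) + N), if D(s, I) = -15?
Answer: -1/38518 ≈ -2.5962e-5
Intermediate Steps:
N = -38158 (N = (-15 - 23277) - 14866 = -23292 - 14866 = -38158)
1/((-1*10)*y(U(6)) + N) = 1/(-1*10*6² - 38158) = 1/(-10*36 - 38158) = 1/(-360 - 38158) = 1/(-38518) = -1/38518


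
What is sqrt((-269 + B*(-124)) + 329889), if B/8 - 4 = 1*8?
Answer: 14*sqrt(1621) ≈ 563.66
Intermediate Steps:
B = 96 (B = 32 + 8*(1*8) = 32 + 8*8 = 32 + 64 = 96)
sqrt((-269 + B*(-124)) + 329889) = sqrt((-269 + 96*(-124)) + 329889) = sqrt((-269 - 11904) + 329889) = sqrt(-12173 + 329889) = sqrt(317716) = 14*sqrt(1621)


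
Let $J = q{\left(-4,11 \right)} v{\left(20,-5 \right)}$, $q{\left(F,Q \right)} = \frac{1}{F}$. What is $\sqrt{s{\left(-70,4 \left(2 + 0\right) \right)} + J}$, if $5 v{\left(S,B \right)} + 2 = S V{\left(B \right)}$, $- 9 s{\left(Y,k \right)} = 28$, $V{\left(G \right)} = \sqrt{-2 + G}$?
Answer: $\frac{\sqrt{-2710 - 900 i \sqrt{7}}}{30} \approx 0.70613 - 1.8734 i$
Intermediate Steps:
$s{\left(Y,k \right)} = - \frac{28}{9}$ ($s{\left(Y,k \right)} = \left(- \frac{1}{9}\right) 28 = - \frac{28}{9}$)
$v{\left(S,B \right)} = - \frac{2}{5} + \frac{S \sqrt{-2 + B}}{5}$
$J = \frac{1}{10} - i \sqrt{7}$ ($J = \frac{- \frac{2}{5} + \frac{1}{5} \cdot 20 \sqrt{-2 - 5}}{-4} = - \frac{- \frac{2}{5} + \frac{1}{5} \cdot 20 \sqrt{-7}}{4} = - \frac{- \frac{2}{5} + \frac{1}{5} \cdot 20 i \sqrt{7}}{4} = - \frac{- \frac{2}{5} + 4 i \sqrt{7}}{4} = \frac{1}{10} - i \sqrt{7} \approx 0.1 - 2.6458 i$)
$\sqrt{s{\left(-70,4 \left(2 + 0\right) \right)} + J} = \sqrt{- \frac{28}{9} + \left(\frac{1}{10} - i \sqrt{7}\right)} = \sqrt{- \frac{271}{90} - i \sqrt{7}}$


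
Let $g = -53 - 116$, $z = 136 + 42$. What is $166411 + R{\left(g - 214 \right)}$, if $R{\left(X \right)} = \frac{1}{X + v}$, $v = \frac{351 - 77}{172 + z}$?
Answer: $\frac{11130898793}{66888} \approx 1.6641 \cdot 10^{5}$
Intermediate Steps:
$z = 178$
$g = -169$
$v = \frac{137}{175}$ ($v = \frac{351 - 77}{172 + 178} = \frac{274}{350} = 274 \cdot \frac{1}{350} = \frac{137}{175} \approx 0.78286$)
$R{\left(X \right)} = \frac{1}{\frac{137}{175} + X}$ ($R{\left(X \right)} = \frac{1}{X + \frac{137}{175}} = \frac{1}{\frac{137}{175} + X}$)
$166411 + R{\left(g - 214 \right)} = 166411 + \frac{175}{137 + 175 \left(-169 - 214\right)} = 166411 + \frac{175}{137 + 175 \left(-383\right)} = 166411 + \frac{175}{137 - 67025} = 166411 + \frac{175}{-66888} = 166411 + 175 \left(- \frac{1}{66888}\right) = 166411 - \frac{175}{66888} = \frac{11130898793}{66888}$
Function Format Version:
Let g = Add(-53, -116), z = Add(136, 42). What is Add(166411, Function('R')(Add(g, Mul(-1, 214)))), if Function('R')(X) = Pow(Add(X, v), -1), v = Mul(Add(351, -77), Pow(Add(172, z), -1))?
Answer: Rational(11130898793, 66888) ≈ 1.6641e+5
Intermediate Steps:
z = 178
g = -169
v = Rational(137, 175) (v = Mul(Add(351, -77), Pow(Add(172, 178), -1)) = Mul(274, Pow(350, -1)) = Mul(274, Rational(1, 350)) = Rational(137, 175) ≈ 0.78286)
Function('R')(X) = Pow(Add(Rational(137, 175), X), -1) (Function('R')(X) = Pow(Add(X, Rational(137, 175)), -1) = Pow(Add(Rational(137, 175), X), -1))
Add(166411, Function('R')(Add(g, Mul(-1, 214)))) = Add(166411, Mul(175, Pow(Add(137, Mul(175, Add(-169, Mul(-1, 214)))), -1))) = Add(166411, Mul(175, Pow(Add(137, Mul(175, Add(-169, -214))), -1))) = Add(166411, Mul(175, Pow(Add(137, Mul(175, -383)), -1))) = Add(166411, Mul(175, Pow(Add(137, -67025), -1))) = Add(166411, Mul(175, Pow(-66888, -1))) = Add(166411, Mul(175, Rational(-1, 66888))) = Add(166411, Rational(-175, 66888)) = Rational(11130898793, 66888)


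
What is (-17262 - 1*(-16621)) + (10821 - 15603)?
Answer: -5423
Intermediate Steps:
(-17262 - 1*(-16621)) + (10821 - 15603) = (-17262 + 16621) - 4782 = -641 - 4782 = -5423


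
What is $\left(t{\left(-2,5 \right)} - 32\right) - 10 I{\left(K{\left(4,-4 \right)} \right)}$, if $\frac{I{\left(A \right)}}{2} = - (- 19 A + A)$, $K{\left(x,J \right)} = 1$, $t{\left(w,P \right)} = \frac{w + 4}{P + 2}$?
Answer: $- \frac{2742}{7} \approx -391.71$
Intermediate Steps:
$t{\left(w,P \right)} = \frac{4 + w}{2 + P}$
$I{\left(A \right)} = 36 A$ ($I{\left(A \right)} = 2 \left(- (- 19 A + A)\right) = 2 \left(- \left(-18\right) A\right) = 2 \cdot 18 A = 36 A$)
$\left(t{\left(-2,5 \right)} - 32\right) - 10 I{\left(K{\left(4,-4 \right)} \right)} = \left(\frac{4 - 2}{2 + 5} - 32\right) - 10 \cdot 36 \cdot 1 = \left(\frac{1}{7} \cdot 2 - 32\right) - 360 = \left(\frac{2}{7} - 32\right) - 360 = - \frac{222}{7} - 360 = - \frac{2742}{7}$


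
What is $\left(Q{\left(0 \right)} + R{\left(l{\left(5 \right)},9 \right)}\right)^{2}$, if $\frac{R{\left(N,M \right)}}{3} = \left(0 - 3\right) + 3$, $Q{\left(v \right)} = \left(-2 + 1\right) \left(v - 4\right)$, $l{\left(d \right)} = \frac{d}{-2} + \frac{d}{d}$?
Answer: $16$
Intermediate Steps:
$l{\left(d \right)} = 1 - \frac{d}{2}$ ($l{\left(d \right)} = d \left(- \frac{1}{2}\right) + 1 = - \frac{d}{2} + 1 = 1 - \frac{d}{2}$)
$Q{\left(v \right)} = 4 - v$ ($Q{\left(v \right)} = - (-4 + v) = 4 - v$)
$R{\left(N,M \right)} = 0$ ($R{\left(N,M \right)} = 3 \left(\left(0 - 3\right) + 3\right) = 3 \left(-3 + 3\right) = 3 \cdot 0 = 0$)
$\left(Q{\left(0 \right)} + R{\left(l{\left(5 \right)},9 \right)}\right)^{2} = \left(\left(4 - 0\right) + 0\right)^{2} = \left(\left(4 + 0\right) + 0\right)^{2} = \left(4 + 0\right)^{2} = 4^{2} = 16$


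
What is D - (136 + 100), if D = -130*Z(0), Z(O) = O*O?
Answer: -236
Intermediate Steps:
Z(O) = O²
D = 0 (D = -130*0² = -130*0 = 0)
D - (136 + 100) = 0 - (136 + 100) = 0 - 1*236 = 0 - 236 = -236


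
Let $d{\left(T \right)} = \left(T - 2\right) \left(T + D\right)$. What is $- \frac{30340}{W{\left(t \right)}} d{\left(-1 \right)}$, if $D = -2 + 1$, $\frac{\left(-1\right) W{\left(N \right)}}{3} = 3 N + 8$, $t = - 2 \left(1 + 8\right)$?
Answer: $- \frac{30340}{23} \approx -1319.1$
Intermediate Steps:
$t = -18$ ($t = \left(-2\right) 9 = -18$)
$W{\left(N \right)} = -24 - 9 N$ ($W{\left(N \right)} = - 3 \left(3 N + 8\right) = - 3 \left(8 + 3 N\right) = -24 - 9 N$)
$D = -1$
$d{\left(T \right)} = \left(-1 + T\right) \left(-2 + T\right)$ ($d{\left(T \right)} = \left(T - 2\right) \left(T - 1\right) = \left(-2 + T\right) \left(-1 + T\right) = \left(-1 + T\right) \left(-2 + T\right)$)
$- \frac{30340}{W{\left(t \right)}} d{\left(-1 \right)} = - \frac{30340}{-24 - -162} \left(2 + \left(-1\right)^{2} - -3\right) = - \frac{30340}{-24 + 162} \left(2 + 1 + 3\right) = - \frac{30340}{138} \cdot 6 = \left(-30340\right) \frac{1}{138} \cdot 6 = \left(- \frac{15170}{69}\right) 6 = - \frac{30340}{23}$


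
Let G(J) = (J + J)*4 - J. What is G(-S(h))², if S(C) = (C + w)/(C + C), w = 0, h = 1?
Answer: 49/4 ≈ 12.250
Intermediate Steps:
S(C) = ½ (S(C) = (C + 0)/(C + C) = C/((2*C)) = C*(1/(2*C)) = ½)
G(J) = 7*J (G(J) = (2*J)*4 - J = 8*J - J = 7*J)
G(-S(h))² = (7*(-1*½))² = (7*(-½))² = (-7/2)² = 49/4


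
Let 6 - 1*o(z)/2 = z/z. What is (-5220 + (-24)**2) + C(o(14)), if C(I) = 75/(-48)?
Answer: -74329/16 ≈ -4645.6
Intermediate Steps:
o(z) = 10 (o(z) = 12 - 2*z/z = 12 - 2*1 = 12 - 2 = 10)
C(I) = -25/16 (C(I) = 75*(-1/48) = -25/16)
(-5220 + (-24)**2) + C(o(14)) = (-5220 + (-24)**2) - 25/16 = (-5220 + 576) - 25/16 = -4644 - 25/16 = -74329/16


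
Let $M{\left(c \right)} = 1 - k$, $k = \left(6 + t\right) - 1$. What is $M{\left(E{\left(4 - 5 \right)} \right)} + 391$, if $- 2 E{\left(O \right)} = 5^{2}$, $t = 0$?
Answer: $387$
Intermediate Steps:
$E{\left(O \right)} = - \frac{25}{2}$ ($E{\left(O \right)} = - \frac{5^{2}}{2} = \left(- \frac{1}{2}\right) 25 = - \frac{25}{2}$)
$k = 5$ ($k = \left(6 + 0\right) - 1 = 6 - 1 = 5$)
$M{\left(c \right)} = -4$ ($M{\left(c \right)} = 1 - 5 = -4$)
$M{\left(E{\left(4 - 5 \right)} \right)} + 391 = -4 + 391 = 387$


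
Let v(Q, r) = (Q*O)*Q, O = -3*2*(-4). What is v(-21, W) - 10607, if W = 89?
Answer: -23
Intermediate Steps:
O = 24 (O = -6*(-4) = 24)
v(Q, r) = 24*Q² (v(Q, r) = (Q*24)*Q = (24*Q)*Q = 24*Q²)
v(-21, W) - 10607 = 24*(-21)² - 10607 = 24*441 - 10607 = 10584 - 10607 = -23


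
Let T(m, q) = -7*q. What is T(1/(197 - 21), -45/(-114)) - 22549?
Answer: -856967/38 ≈ -22552.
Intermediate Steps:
T(1/(197 - 21), -45/(-114)) - 22549 = -(-315)/(-114) - 22549 = -(-315)*(-1)/114 - 22549 = -7*15/38 - 22549 = -105/38 - 22549 = -856967/38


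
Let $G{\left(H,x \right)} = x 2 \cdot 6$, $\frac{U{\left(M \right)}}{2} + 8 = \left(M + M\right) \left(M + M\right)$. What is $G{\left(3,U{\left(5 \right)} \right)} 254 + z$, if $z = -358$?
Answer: $560474$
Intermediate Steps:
$U{\left(M \right)} = -16 + 8 M^{2}$ ($U{\left(M \right)} = -16 + 2 \left(M + M\right) \left(M + M\right) = -16 + 2 \cdot 2 M 2 M = -16 + 2 \cdot 4 M^{2} = -16 + 8 M^{2}$)
$G{\left(H,x \right)} = 12 x$ ($G{\left(H,x \right)} = 2 x 6 = 12 x$)
$G{\left(3,U{\left(5 \right)} \right)} 254 + z = 12 \left(-16 + 8 \cdot 5^{2}\right) 254 - 358 = 12 \left(-16 + 8 \cdot 25\right) 254 - 358 = 12 \left(-16 + 200\right) 254 - 358 = 12 \cdot 184 \cdot 254 - 358 = 2208 \cdot 254 - 358 = 560832 - 358 = 560474$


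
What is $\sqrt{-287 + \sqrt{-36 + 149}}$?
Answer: $\sqrt{-287 + \sqrt{113}} \approx 16.624 i$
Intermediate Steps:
$\sqrt{-287 + \sqrt{-36 + 149}} = \sqrt{-287 + \sqrt{113}}$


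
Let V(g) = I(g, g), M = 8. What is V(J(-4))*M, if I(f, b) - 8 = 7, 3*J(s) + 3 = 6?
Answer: 120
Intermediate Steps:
J(s) = 1 (J(s) = -1 + (⅓)*6 = -1 + 2 = 1)
I(f, b) = 15 (I(f, b) = 8 + 7 = 15)
V(g) = 15
V(J(-4))*M = 15*8 = 120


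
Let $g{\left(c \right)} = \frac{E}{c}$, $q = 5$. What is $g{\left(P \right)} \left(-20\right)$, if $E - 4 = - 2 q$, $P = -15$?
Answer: $-8$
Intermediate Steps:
$E = -6$ ($E = 4 - 10 = -6$)
$g{\left(c \right)} = - \frac{6}{c}$
$g{\left(P \right)} \left(-20\right) = - \frac{6}{-15} \left(-20\right) = \left(-6\right) \left(- \frac{1}{15}\right) \left(-20\right) = \frac{2}{5} \left(-20\right) = -8$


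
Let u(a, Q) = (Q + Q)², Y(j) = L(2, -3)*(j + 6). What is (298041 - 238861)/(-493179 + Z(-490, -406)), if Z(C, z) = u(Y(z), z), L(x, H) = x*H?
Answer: 11836/33233 ≈ 0.35615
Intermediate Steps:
L(x, H) = H*x
Y(j) = -36 - 6*j (Y(j) = (-3*2)*(j + 6) = -6*(6 + j) = -36 - 6*j)
u(a, Q) = 4*Q² (u(a, Q) = (2*Q)² = 4*Q²)
Z(C, z) = 4*z²
(298041 - 238861)/(-493179 + Z(-490, -406)) = (298041 - 238861)/(-493179 + 4*(-406)²) = 59180/(-493179 + 4*164836) = 59180/(-493179 + 659344) = 59180/166165 = 59180*(1/166165) = 11836/33233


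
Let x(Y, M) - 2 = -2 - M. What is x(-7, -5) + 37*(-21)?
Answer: -772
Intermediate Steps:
x(Y, M) = -M (x(Y, M) = 2 + (-2 - M) = -M)
x(-7, -5) + 37*(-21) = -1*(-5) + 37*(-21) = 5 - 777 = -772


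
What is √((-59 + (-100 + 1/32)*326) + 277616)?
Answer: 5*√156779/4 ≈ 494.94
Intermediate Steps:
√((-59 + (-100 + 1/32)*326) + 277616) = √((-59 - 3199/32*326) + 277616) = √((-59 - 521437/16) + 277616) = √(-522381/16 + 277616) = √(3919475/16) = 5*√156779/4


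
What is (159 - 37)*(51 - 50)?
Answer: 122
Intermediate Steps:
(159 - 37)*(51 - 50) = 122*1 = 122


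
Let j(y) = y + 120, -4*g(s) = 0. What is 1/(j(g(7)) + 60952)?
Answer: 1/61072 ≈ 1.6374e-5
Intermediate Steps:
g(s) = 0 (g(s) = -¼*0 = 0)
j(y) = 120 + y
1/(j(g(7)) + 60952) = 1/((120 + 0) + 60952) = 1/(120 + 60952) = 1/61072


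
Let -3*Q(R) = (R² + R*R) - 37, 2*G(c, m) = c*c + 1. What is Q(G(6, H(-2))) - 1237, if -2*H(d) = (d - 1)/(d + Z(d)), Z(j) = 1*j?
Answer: -8717/6 ≈ -1452.8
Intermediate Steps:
Z(j) = j
H(d) = -(-1 + d)/(4*d) (H(d) = -(d - 1)/(2*(d + d)) = -(-1 + d)/(2*(2*d)) = -(-1 + d)*1/(2*d)/2 = -(-1 + d)/(4*d))
G(c, m) = ½ + c²/2 (G(c, m) = (c*c + 1)/2 = (c² + 1)/2 = (1 + c²)/2 = ½ + c²/2)
Q(R) = 37/3 - 2*R²/3 (Q(R) = -((R² + R*R) - 37)/3 = -((R² + R²) - 37)/3 = -(2*R² - 37)/3 = -(-37 + 2*R²)/3 = 37/3 - 2*R²/3)
Q(G(6, H(-2))) - 1237 = (37/3 - 2*(½ + (½)*6²)²/3) - 1237 = (37/3 - 2*(½ + (½)*36)²/3) - 1237 = (37/3 - 2*(½ + 18)²/3) - 1237 = (37/3 - 2*(37/2)²/3) - 1237 = (37/3 - ⅔*1369/4) - 1237 = (37/3 - 1369/6) - 1237 = -1295/6 - 1237 = -8717/6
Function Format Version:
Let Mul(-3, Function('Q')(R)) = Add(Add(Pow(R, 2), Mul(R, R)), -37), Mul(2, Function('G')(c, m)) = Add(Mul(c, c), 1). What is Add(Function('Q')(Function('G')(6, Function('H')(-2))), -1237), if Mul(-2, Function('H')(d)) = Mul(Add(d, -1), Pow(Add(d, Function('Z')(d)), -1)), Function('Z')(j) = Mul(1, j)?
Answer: Rational(-8717, 6) ≈ -1452.8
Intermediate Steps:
Function('Z')(j) = j
Function('H')(d) = Mul(Rational(-1, 4), Pow(d, -1), Add(-1, d)) (Function('H')(d) = Mul(Rational(-1, 2), Mul(Add(d, -1), Pow(Add(d, d), -1))) = Mul(Rational(-1, 2), Mul(Add(-1, d), Pow(Mul(2, d), -1))) = Mul(Rational(-1, 2), Mul(Add(-1, d), Mul(Rational(1, 2), Pow(d, -1)))) = Mul(Rational(-1, 2), Mul(Rational(1, 2), Pow(d, -1), Add(-1, d))) = Mul(Rational(-1, 4), Pow(d, -1), Add(-1, d)))
Function('G')(c, m) = Add(Rational(1, 2), Mul(Rational(1, 2), Pow(c, 2))) (Function('G')(c, m) = Mul(Rational(1, 2), Add(Mul(c, c), 1)) = Mul(Rational(1, 2), Add(Pow(c, 2), 1)) = Mul(Rational(1, 2), Add(1, Pow(c, 2))) = Add(Rational(1, 2), Mul(Rational(1, 2), Pow(c, 2))))
Function('Q')(R) = Add(Rational(37, 3), Mul(Rational(-2, 3), Pow(R, 2))) (Function('Q')(R) = Mul(Rational(-1, 3), Add(Add(Pow(R, 2), Mul(R, R)), -37)) = Mul(Rational(-1, 3), Add(Add(Pow(R, 2), Pow(R, 2)), -37)) = Mul(Rational(-1, 3), Add(Mul(2, Pow(R, 2)), -37)) = Mul(Rational(-1, 3), Add(-37, Mul(2, Pow(R, 2)))) = Add(Rational(37, 3), Mul(Rational(-2, 3), Pow(R, 2))))
Add(Function('Q')(Function('G')(6, Function('H')(-2))), -1237) = Add(Add(Rational(37, 3), Mul(Rational(-2, 3), Pow(Add(Rational(1, 2), Mul(Rational(1, 2), Pow(6, 2))), 2))), -1237) = Add(Add(Rational(37, 3), Mul(Rational(-2, 3), Pow(Add(Rational(1, 2), Mul(Rational(1, 2), 36)), 2))), -1237) = Add(Add(Rational(37, 3), Mul(Rational(-2, 3), Pow(Add(Rational(1, 2), 18), 2))), -1237) = Add(Add(Rational(37, 3), Mul(Rational(-2, 3), Pow(Rational(37, 2), 2))), -1237) = Add(Add(Rational(37, 3), Mul(Rational(-2, 3), Rational(1369, 4))), -1237) = Add(Add(Rational(37, 3), Rational(-1369, 6)), -1237) = Add(Rational(-1295, 6), -1237) = Rational(-8717, 6)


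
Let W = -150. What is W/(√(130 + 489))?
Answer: -150*√619/619 ≈ -6.0290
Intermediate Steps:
W/(√(130 + 489)) = -150/√(130 + 489) = -150*√619/619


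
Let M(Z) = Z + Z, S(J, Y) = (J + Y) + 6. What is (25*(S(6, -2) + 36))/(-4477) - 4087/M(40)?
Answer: -18389499/358160 ≈ -51.344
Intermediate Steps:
S(J, Y) = 6 + J + Y
M(Z) = 2*Z
(25*(S(6, -2) + 36))/(-4477) - 4087/M(40) = (25*((6 + 6 - 2) + 36))/(-4477) - 4087/(2*40) = (25*(10 + 36))*(-1/4477) - 4087/80 = (25*46)*(-1/4477) - 4087*1/80 = 1150*(-1/4477) - 4087/80 = -1150/4477 - 4087/80 = -18389499/358160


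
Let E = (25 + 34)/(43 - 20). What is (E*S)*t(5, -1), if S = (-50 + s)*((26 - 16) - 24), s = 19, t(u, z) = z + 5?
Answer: 102424/23 ≈ 4453.2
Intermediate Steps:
t(u, z) = 5 + z
E = 59/23 ≈ 2.5652
S = 434 (S = (-50 + 19)*((26 - 16) - 24) = -31*(10 - 24) = -31*(-14) = 434)
(E*S)*t(5, -1) = ((59/23)*434)*(5 - 1) = (25606/23)*4 = 102424/23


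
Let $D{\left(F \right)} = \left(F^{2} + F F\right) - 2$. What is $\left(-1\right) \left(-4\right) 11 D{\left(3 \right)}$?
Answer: $704$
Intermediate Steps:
$D{\left(F \right)} = -2 + 2 F^{2}$ ($D{\left(F \right)} = \left(F^{2} + F^{2}\right) - 2 = 2 F^{2} - 2 = -2 + 2 F^{2}$)
$\left(-1\right) \left(-4\right) 11 D{\left(3 \right)} = \left(-1\right) \left(-4\right) 11 \left(-2 + 2 \cdot 3^{2}\right) = 4 \cdot 11 \left(-2 + 2 \cdot 9\right) = 44 \left(-2 + 18\right) = 44 \cdot 16 = 704$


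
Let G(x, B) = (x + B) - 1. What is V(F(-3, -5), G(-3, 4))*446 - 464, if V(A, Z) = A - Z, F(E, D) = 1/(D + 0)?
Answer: -2766/5 ≈ -553.20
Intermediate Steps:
F(E, D) = 1/D
G(x, B) = -1 + B + x (G(x, B) = (B + x) - 1 = -1 + B + x)
V(F(-3, -5), G(-3, 4))*446 - 464 = (1/(-5) - (-1 + 4 - 3))*446 - 464 = (-⅕ - 1*0)*446 - 464 = (-⅕ + 0)*446 - 464 = -⅕*446 - 464 = -446/5 - 464 = -2766/5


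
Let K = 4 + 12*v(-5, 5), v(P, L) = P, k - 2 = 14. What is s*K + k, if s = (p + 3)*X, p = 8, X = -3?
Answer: 1864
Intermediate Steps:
k = 16 (k = 2 + 14 = 16)
K = -56 (K = 4 + 12*(-5) = 4 - 60 = -56)
s = -33 (s = (8 + 3)*(-3) = 11*(-3) = -33)
s*K + k = -33*(-56) + 16 = 1848 + 16 = 1864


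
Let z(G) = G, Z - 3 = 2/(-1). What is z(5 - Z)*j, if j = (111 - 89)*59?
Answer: 5192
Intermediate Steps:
Z = 1 (Z = 3 + 2/(-1) = 3 + 2*(-1) = 3 - 2 = 1)
j = 1298 (j = 22*59 = 1298)
z(5 - Z)*j = (5 - 1*1)*1298 = (5 - 1)*1298 = 4*1298 = 5192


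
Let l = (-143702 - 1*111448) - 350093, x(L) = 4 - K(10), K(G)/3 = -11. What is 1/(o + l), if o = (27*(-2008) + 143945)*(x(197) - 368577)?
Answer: -1/33069330903 ≈ -3.0239e-11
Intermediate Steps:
K(G) = -33 (K(G) = 3*(-11) = -33)
x(L) = 37 (x(L) = 4 - 1*(-33) = 4 + 33 = 37)
o = -33068725660 (o = (27*(-2008) + 143945)*(37 - 368577) = (-54216 + 143945)*(-368540) = 89729*(-368540) = -33068725660)
l = -605243 (l = (-143702 - 111448) - 350093 = -255150 - 350093 = -605243)
1/(o + l) = 1/(-33068725660 - 605243) = 1/(-33069330903) = -1/33069330903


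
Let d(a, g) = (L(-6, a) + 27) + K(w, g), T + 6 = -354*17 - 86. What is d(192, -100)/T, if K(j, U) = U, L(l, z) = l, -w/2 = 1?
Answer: 79/6110 ≈ 0.012930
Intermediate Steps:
w = -2 (w = -2*1 = -2)
T = -6110 (T = -6 + (-354*17 - 86) = -6 + (-59*102 - 86) = -6 + (-6018 - 86) = -6 - 6104 = -6110)
d(a, g) = 21 + g (d(a, g) = (-6 + 27) + g = 21 + g)
d(192, -100)/T = (21 - 100)/(-6110) = -79*(-1/6110) = 79/6110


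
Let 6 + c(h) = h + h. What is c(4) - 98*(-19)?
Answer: 1864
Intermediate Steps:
c(h) = -6 + 2*h (c(h) = -6 + (h + h) = -6 + 2*h)
c(4) - 98*(-19) = (-6 + 2*4) - 98*(-19) = (-6 + 8) + 1862 = 2 + 1862 = 1864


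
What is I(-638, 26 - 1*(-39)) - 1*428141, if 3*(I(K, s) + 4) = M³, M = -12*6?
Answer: -552561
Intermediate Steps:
M = -72 (M = -4*18 = -72)
I(K, s) = -124420 (I(K, s) = -4 + (⅓)*(-72)³ = -4 + (⅓)*(-373248) = -4 - 124416 = -124420)
I(-638, 26 - 1*(-39)) - 1*428141 = -124420 - 1*428141 = -124420 - 428141 = -552561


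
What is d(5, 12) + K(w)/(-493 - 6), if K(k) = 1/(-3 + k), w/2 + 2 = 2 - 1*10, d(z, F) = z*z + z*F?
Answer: 975546/11477 ≈ 85.000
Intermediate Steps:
d(z, F) = z² + F*z
w = -20 (w = -4 + 2*(2 - 1*10) = -4 + 2*(2 - 10) = -4 + 2*(-8) = -4 - 16 = -20)
d(5, 12) + K(w)/(-493 - 6) = 5*(12 + 5) + 1/((-493 - 6)*(-3 - 20)) = 5*17 + 1/(-499*(-23)) = 85 - 1/499*(-1/23) = 85 + 1/11477 = 975546/11477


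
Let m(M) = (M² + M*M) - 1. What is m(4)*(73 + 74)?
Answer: 4557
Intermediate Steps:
m(M) = -1 + 2*M² (m(M) = (M² + M²) - 1 = 2*M² - 1 = -1 + 2*M²)
m(4)*(73 + 74) = (-1 + 2*4²)*(73 + 74) = (-1 + 2*16)*147 = (-1 + 32)*147 = 31*147 = 4557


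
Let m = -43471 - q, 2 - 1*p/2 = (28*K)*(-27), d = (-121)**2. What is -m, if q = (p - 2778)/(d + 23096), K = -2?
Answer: 1640459329/37737 ≈ 43471.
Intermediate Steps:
d = 14641
p = -3020 (p = 4 - 2*28*(-2)*(-27) = 4 - (-112)*(-27) = 4 - 2*1512 = 4 - 3024 = -3020)
q = -5798/37737 (q = (-3020 - 2778)/(14641 + 23096) = -5798/37737 ≈ -0.15364)
m = -1640459329/37737 (m = -43471 - 1*(-5798/37737) = -43471 + 5798/37737 = -1640459329/37737 ≈ -43471.)
-m = -1*(-1640459329/37737) = 1640459329/37737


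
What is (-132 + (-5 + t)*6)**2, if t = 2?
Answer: 22500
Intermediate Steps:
(-132 + (-5 + t)*6)**2 = (-132 + (-5 + 2)*6)**2 = (-132 - 3*6)**2 = (-132 - 18)**2 = (-150)**2 = 22500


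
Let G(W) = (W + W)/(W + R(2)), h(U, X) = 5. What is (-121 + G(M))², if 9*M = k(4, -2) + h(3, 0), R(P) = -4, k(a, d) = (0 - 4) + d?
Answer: 20025625/1369 ≈ 14628.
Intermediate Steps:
k(a, d) = -4 + d
M = -⅑ (M = ((-4 - 2) + 5)/9 = (-6 + 5)/9 = (⅑)*(-1) = -⅑ ≈ -0.11111)
G(W) = 2*W/(-4 + W) (G(W) = (W + W)/(W - 4) = (2*W)/(-4 + W) = 2*W/(-4 + W))
(-121 + G(M))² = (-121 + 2*(-⅑)/(-4 - ⅑))² = (-121 + 2*(-⅑)/(-37/9))² = (-121 + 2*(-⅑)*(-9/37))² = (-121 + 2/37)² = (-4475/37)² = 20025625/1369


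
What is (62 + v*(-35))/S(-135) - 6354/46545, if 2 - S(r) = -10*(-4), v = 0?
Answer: -521207/294785 ≈ -1.7681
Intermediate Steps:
S(r) = -38 (S(r) = 2 - (-10)*(-4) = 2 - 1*40 = 2 - 40 = -38)
(62 + v*(-35))/S(-135) - 6354/46545 = (62 + 0*(-35))/(-38) - 6354/46545 = (62 + 0)*(-1/38) - 6354*1/46545 = 62*(-1/38) - 2118/15515 = -31/19 - 2118/15515 = -521207/294785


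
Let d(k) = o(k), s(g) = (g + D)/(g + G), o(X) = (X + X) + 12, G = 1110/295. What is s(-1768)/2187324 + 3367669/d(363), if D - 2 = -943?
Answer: 15724252743839/3445854840 ≈ 4563.2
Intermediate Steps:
G = 222/59 (G = 1110*(1/295) = 222/59 ≈ 3.7627)
o(X) = 12 + 2*X (o(X) = 2*X + 12 = 12 + 2*X)
D = -941 (D = 2 - 943 = -941)
s(g) = (-941 + g)/(222/59 + g) (s(g) = (g - 941)/(g + 222/59) = (-941 + g)/(222/59 + g))
d(k) = 12 + 2*k
s(-1768)/2187324 + 3367669/d(363) = (59*(-941 - 1768)/(222 + 59*(-1768)))/2187324 + 3367669/(12 + 2*363) = (59*(-2709)/(222 - 104312))*(1/2187324) + 3367669/(12 + 726) = (59*(-2709)/(-104090))*(1/2187324) + 3367669/738 = (59*(-1/104090)*(-2709))*(1/2187324) + 3367669*(1/738) = (22833/14870)*(1/2187324) + 3367669/738 = 59/84045240 + 3367669/738 = 15724252743839/3445854840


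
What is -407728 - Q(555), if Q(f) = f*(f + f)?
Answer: -1023778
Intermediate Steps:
Q(f) = 2*f**2 (Q(f) = f*(2*f) = 2*f**2)
-407728 - Q(555) = -407728 - 2*555**2 = -407728 - 2*308025 = -407728 - 1*616050 = -407728 - 616050 = -1023778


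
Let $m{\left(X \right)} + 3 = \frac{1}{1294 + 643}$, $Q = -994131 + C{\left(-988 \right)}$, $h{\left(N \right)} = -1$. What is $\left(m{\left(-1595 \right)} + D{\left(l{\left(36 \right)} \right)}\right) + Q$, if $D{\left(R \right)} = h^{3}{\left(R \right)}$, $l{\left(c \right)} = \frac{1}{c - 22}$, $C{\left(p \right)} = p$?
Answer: $- \frac{1927553250}{1937} \approx -9.9512 \cdot 10^{5}$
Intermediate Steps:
$l{\left(c \right)} = \frac{1}{-22 + c}$
$Q = -995119$ ($Q = -994131 - 988 = -995119$)
$m{\left(X \right)} = - \frac{5810}{1937}$ ($m{\left(X \right)} = -3 + \frac{1}{1294 + 643} = -3 + \frac{1}{1937} = - \frac{5810}{1937}$)
$D{\left(R \right)} = -1$ ($D{\left(R \right)} = \left(-1\right)^{3} = -1$)
$\left(m{\left(-1595 \right)} + D{\left(l{\left(36 \right)} \right)}\right) + Q = \left(- \frac{5810}{1937} - 1\right) - 995119 = - \frac{7747}{1937} - 995119 = - \frac{1927553250}{1937}$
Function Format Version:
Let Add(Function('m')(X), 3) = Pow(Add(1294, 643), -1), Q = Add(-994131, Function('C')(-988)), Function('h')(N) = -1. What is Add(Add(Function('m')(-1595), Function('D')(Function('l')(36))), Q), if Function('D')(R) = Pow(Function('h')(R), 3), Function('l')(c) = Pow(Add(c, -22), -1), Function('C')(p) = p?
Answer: Rational(-1927553250, 1937) ≈ -9.9512e+5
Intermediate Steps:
Function('l')(c) = Pow(Add(-22, c), -1)
Q = -995119 (Q = Add(-994131, -988) = -995119)
Function('m')(X) = Rational(-5810, 1937) (Function('m')(X) = Add(-3, Pow(Add(1294, 643), -1)) = Add(-3, Pow(1937, -1)) = Add(-3, Rational(1, 1937)) = Rational(-5810, 1937))
Function('D')(R) = -1 (Function('D')(R) = Pow(-1, 3) = -1)
Add(Add(Function('m')(-1595), Function('D')(Function('l')(36))), Q) = Add(Add(Rational(-5810, 1937), -1), -995119) = Add(Rational(-7747, 1937), -995119) = Rational(-1927553250, 1937)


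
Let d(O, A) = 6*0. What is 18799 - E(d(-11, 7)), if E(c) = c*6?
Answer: 18799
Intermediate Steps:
d(O, A) = 0
E(c) = 6*c
18799 - E(d(-11, 7)) = 18799 - 6*0 = 18799 - 1*0 = 18799 + 0 = 18799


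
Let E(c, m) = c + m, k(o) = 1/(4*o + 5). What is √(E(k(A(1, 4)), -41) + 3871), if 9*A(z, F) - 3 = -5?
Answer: √5243603/37 ≈ 61.889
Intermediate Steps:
A(z, F) = -2/9 (A(z, F) = ⅓ + (⅑)*(-5) = ⅓ - 5/9 = -2/9)
k(o) = 1/(5 + 4*o)
√(E(k(A(1, 4)), -41) + 3871) = √((1/(5 + 4*(-2/9)) - 41) + 3871) = √((1/(5 - 8/9) - 41) + 3871) = √((1/(37/9) - 41) + 3871) = √((9/37 - 41) + 3871) = √(-1508/37 + 3871) = √(141719/37) = √5243603/37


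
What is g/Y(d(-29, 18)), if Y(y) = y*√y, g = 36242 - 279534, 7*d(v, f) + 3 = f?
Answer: -1703044*√105/225 ≈ -77560.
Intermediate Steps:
d(v, f) = -3/7 + f/7
g = -243292
Y(y) = y^(3/2)
g/Y(d(-29, 18)) = -243292/(-3/7 + (⅐)*18)^(3/2) = -243292/(-3/7 + 18/7)^(3/2) = -243292*7*√105/225 = -1703044*√105/225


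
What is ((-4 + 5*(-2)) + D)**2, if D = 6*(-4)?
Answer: 1444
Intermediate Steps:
D = -24
((-4 + 5*(-2)) + D)**2 = ((-4 + 5*(-2)) - 24)**2 = ((-4 - 10) - 24)**2 = (-14 - 24)**2 = (-38)**2 = 1444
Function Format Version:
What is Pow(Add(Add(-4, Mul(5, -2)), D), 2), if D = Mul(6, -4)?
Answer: 1444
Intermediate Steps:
D = -24
Pow(Add(Add(-4, Mul(5, -2)), D), 2) = Pow(Add(Add(-4, Mul(5, -2)), -24), 2) = Pow(Add(Add(-4, -10), -24), 2) = Pow(Add(-14, -24), 2) = Pow(-38, 2) = 1444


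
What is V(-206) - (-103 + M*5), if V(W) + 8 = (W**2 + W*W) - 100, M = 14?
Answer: 84797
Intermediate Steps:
V(W) = -108 + 2*W**2 (V(W) = -8 + ((W**2 + W*W) - 100) = -8 + ((W**2 + W**2) - 100) = -8 + (2*W**2 - 100) = -8 + (-100 + 2*W**2) = -108 + 2*W**2)
V(-206) - (-103 + M*5) = (-108 + 2*(-206)**2) - (-103 + 14*5) = (-108 + 2*42436) - (-103 + 70) = (-108 + 84872) - 1*(-33) = 84764 + 33 = 84797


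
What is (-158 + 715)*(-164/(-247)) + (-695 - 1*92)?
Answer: -103041/247 ≈ -417.17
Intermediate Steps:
(-158 + 715)*(-164/(-247)) + (-695 - 1*92) = 557*(-164*(-1/247)) + (-695 - 92) = 557*(164/247) - 787 = 91348/247 - 787 = -103041/247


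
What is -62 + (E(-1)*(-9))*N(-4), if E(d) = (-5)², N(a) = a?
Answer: 838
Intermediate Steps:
E(d) = 25
-62 + (E(-1)*(-9))*N(-4) = -62 + (25*(-9))*(-4) = -62 - 225*(-4) = -62 + 900 = 838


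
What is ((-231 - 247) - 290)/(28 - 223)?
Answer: 256/65 ≈ 3.9385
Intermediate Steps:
((-231 - 247) - 290)/(28 - 223) = (-478 - 290)/(-195) = -768*(-1/195) = 256/65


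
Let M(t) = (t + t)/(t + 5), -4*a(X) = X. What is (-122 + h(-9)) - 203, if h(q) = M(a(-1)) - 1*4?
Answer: -6907/21 ≈ -328.90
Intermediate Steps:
a(X) = -X/4
M(t) = 2*t/(5 + t) (M(t) = (2*t)/(5 + t) = 2*t/(5 + t))
h(q) = -82/21 (h(q) = 2*(-¼*(-1))/(5 - ¼*(-1)) - 1*4 = 2*(¼)/(5 + ¼) - 4 = 2*(¼)/(21/4) - 4 = 2*(¼)*(4/21) - 4 = 2/21 - 4 = -82/21)
(-122 + h(-9)) - 203 = (-122 - 82/21) - 203 = -2644/21 - 203 = -6907/21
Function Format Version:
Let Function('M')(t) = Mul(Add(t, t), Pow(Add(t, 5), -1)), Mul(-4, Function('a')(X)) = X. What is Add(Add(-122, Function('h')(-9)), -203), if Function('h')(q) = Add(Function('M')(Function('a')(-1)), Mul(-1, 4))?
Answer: Rational(-6907, 21) ≈ -328.90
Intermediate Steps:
Function('a')(X) = Mul(Rational(-1, 4), X)
Function('M')(t) = Mul(2, t, Pow(Add(5, t), -1)) (Function('M')(t) = Mul(Mul(2, t), Pow(Add(5, t), -1)) = Mul(2, t, Pow(Add(5, t), -1)))
Function('h')(q) = Rational(-82, 21) (Function('h')(q) = Add(Mul(2, Mul(Rational(-1, 4), -1), Pow(Add(5, Mul(Rational(-1, 4), -1)), -1)), Mul(-1, 4)) = Add(Mul(2, Rational(1, 4), Pow(Add(5, Rational(1, 4)), -1)), -4) = Add(Mul(2, Rational(1, 4), Pow(Rational(21, 4), -1)), -4) = Add(Mul(2, Rational(1, 4), Rational(4, 21)), -4) = Add(Rational(2, 21), -4) = Rational(-82, 21))
Add(Add(-122, Function('h')(-9)), -203) = Add(Add(-122, Rational(-82, 21)), -203) = Add(Rational(-2644, 21), -203) = Rational(-6907, 21)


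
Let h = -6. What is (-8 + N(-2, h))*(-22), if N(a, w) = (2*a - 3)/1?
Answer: 330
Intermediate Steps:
N(a, w) = -3 + 2*a (N(a, w) = (-3 + 2*a)*1 = -3 + 2*a)
(-8 + N(-2, h))*(-22) = (-8 + (-3 + 2*(-2)))*(-22) = (-8 + (-3 - 4))*(-22) = (-8 - 7)*(-22) = -15*(-22) = 330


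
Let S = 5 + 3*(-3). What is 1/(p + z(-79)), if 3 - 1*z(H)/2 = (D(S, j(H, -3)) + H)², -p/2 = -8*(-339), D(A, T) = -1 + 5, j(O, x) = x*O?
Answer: -1/16668 ≈ -5.9995e-5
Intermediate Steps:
j(O, x) = O*x
S = -4 (S = 5 - 9 = -4)
D(A, T) = 4
p = -5424 (p = -(-16)*(-339) = -2*2712 = -5424)
z(H) = 6 - 2*(4 + H)²
1/(p + z(-79)) = 1/(-5424 + (6 - 2*(4 - 79)²)) = 1/(-5424 + (6 - 2*(-75)²)) = 1/(-5424 + (6 - 2*5625)) = 1/(-5424 + (6 - 11250)) = 1/(-5424 - 11244) = 1/(-16668) = -1/16668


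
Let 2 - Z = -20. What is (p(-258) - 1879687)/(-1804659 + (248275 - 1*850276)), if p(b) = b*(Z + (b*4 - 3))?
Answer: 1618333/2406660 ≈ 0.67244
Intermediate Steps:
Z = 22 (Z = 2 - 1*(-20) = 2 + 20 = 22)
p(b) = b*(19 + 4*b) (p(b) = b*(22 + (b*4 - 3)) = b*(22 + (4*b - 3)) = b*(22 + (-3 + 4*b)) = b*(19 + 4*b))
(p(-258) - 1879687)/(-1804659 + (248275 - 1*850276)) = (-258*(19 + 4*(-258)) - 1879687)/(-1804659 + (248275 - 1*850276)) = (-258*(19 - 1032) - 1879687)/(-1804659 + (248275 - 850276)) = (-258*(-1013) - 1879687)/(-1804659 - 602001) = (261354 - 1879687)/(-2406660) = -1618333*(-1/2406660) = 1618333/2406660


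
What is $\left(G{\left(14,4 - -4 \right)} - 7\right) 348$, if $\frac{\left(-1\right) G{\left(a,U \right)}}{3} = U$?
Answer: $-10788$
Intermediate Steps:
$G{\left(a,U \right)} = - 3 U$
$\left(G{\left(14,4 - -4 \right)} - 7\right) 348 = \left(- 3 \left(4 - -4\right) - 7\right) 348 = \left(- 3 \left(4 + 4\right) - 7\right) 348 = \left(\left(-3\right) 8 - 7\right) 348 = \left(-24 - 7\right) 348 = \left(-31\right) 348 = -10788$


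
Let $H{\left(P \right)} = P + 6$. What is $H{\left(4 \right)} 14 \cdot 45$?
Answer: $6300$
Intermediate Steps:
$H{\left(P \right)} = 6 + P$
$H{\left(4 \right)} 14 \cdot 45 = \left(6 + 4\right) 14 \cdot 45 = 10 \cdot 14 \cdot 45 = 140 \cdot 45 = 6300$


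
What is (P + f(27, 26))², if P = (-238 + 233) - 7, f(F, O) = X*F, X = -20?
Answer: 304704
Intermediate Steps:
f(F, O) = -20*F
P = -12 (P = -5 - 7 = -12)
(P + f(27, 26))² = (-12 - 20*27)² = (-12 - 540)² = (-552)² = 304704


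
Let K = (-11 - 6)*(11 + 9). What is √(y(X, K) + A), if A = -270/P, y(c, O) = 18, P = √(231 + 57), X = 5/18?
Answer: 3*√(8 - 5*√2)/2 ≈ 1.4457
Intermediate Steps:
X = 5/18 (X = 5*(1/18) = 5/18 ≈ 0.27778)
P = 12*√2 (P = √288 = 12*√2 ≈ 16.971)
K = -340 (K = -17*20 = -340)
A = -45*√2/4 (A = -270*√2/24 = -45*√2/4 ≈ -15.910)
√(y(X, K) + A) = √(18 - 45*√2/4)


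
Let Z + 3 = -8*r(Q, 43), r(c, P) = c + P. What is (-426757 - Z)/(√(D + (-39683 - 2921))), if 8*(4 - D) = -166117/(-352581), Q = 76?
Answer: 16068*I*√84732104379373554/2267165489 ≈ 2063.0*I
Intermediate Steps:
r(c, P) = P + c
Z = -955 (Z = -3 - 8*(43 + 76) = -3 - 8*119 = -3 - 952 = -955)
D = 11116475/2820648 (D = 4 - (-166117)/(8*(-352581)) = 4 - (-166117)*(-1)/(8*352581) = 4 - ⅛*166117/352581 = 4 - 166117/2820648 = 11116475/2820648 ≈ 3.9411)
(-426757 - Z)/(√(D + (-39683 - 2921))) = (-426757 - 1*(-955))/(√(11116475/2820648 + (-39683 - 2921))) = (-426757 + 955)/(√(11116475/2820648 - 42604)) = -425802*(-2*I*√84732104379373554/120159770917) = -(-16068)*I*√84732104379373554/2267165489 = 16068*I*√84732104379373554/2267165489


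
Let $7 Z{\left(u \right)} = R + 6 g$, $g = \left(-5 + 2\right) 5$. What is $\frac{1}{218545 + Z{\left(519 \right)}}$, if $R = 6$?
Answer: $\frac{1}{218533} \approx 4.576 \cdot 10^{-6}$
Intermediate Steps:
$g = -15$ ($g = \left(-3\right) 5 = -15$)
$Z{\left(u \right)} = -12$ ($Z{\left(u \right)} = \frac{6 + 6 \left(-15\right)}{7} = \frac{6 - 90}{7} = \frac{1}{7} \left(-84\right) = -12$)
$\frac{1}{218545 + Z{\left(519 \right)}} = \frac{1}{218545 - 12} = \frac{1}{218533}$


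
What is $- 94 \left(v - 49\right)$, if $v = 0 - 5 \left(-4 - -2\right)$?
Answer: $3666$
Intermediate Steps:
$v = 10$ ($v = 0 - 5 \left(-4 + 2\right) = 0 - -10 = 0 + 10 = 10$)
$- 94 \left(v - 49\right) = - 94 \left(10 - 49\right) = \left(-94\right) \left(-39\right) = 3666$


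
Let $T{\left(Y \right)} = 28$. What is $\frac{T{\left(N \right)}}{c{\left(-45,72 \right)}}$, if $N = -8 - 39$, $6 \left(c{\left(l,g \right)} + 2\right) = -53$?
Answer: $- \frac{168}{65} \approx -2.5846$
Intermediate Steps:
$c{\left(l,g \right)} = - \frac{65}{6}$ ($c{\left(l,g \right)} = -2 + \frac{1}{6} \left(-53\right) = -2 - \frac{53}{6} = - \frac{65}{6}$)
$N = -47$
$\frac{T{\left(N \right)}}{c{\left(-45,72 \right)}} = \frac{28}{- \frac{65}{6}} = 28 \left(- \frac{6}{65}\right) = - \frac{168}{65}$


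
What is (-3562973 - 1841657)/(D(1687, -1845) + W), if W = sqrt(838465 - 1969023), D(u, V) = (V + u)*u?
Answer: 720291253990/35523950337 + 2702315*I*sqrt(1130558)/35523950337 ≈ 20.276 + 0.080884*I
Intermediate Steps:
D(u, V) = u*(V + u)
W = I*sqrt(1130558) (W = sqrt(-1130558) = I*sqrt(1130558) ≈ 1063.3*I)
(-3562973 - 1841657)/(D(1687, -1845) + W) = (-3562973 - 1841657)/(1687*(-1845 + 1687) + I*sqrt(1130558)) = -5404630/(1687*(-158) + I*sqrt(1130558)) = -5404630/(-266546 + I*sqrt(1130558))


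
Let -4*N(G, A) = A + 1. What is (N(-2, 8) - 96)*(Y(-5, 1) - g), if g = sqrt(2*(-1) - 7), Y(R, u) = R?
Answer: 1965/4 + 1179*I/4 ≈ 491.25 + 294.75*I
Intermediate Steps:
N(G, A) = -1/4 - A/4 (N(G, A) = -(A + 1)/4 = -(1 + A)/4 = -1/4 - A/4)
g = 3*I (g = sqrt(-2 - 7) = sqrt(-9) = 3*I ≈ 3.0*I)
(N(-2, 8) - 96)*(Y(-5, 1) - g) = ((-1/4 - 1/4*8) - 96)*(-5 - 3*I) = ((-1/4 - 2) - 96)*(-5 - 3*I) = (-9/4 - 96)*(-5 - 3*I) = -393*(-5 - 3*I)/4 = 1965/4 + 1179*I/4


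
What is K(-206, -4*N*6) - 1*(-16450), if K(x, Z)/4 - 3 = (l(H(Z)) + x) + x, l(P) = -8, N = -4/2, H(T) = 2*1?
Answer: 14782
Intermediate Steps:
H(T) = 2
N = -2 (N = -4*½ = -2)
K(x, Z) = -20 + 8*x (K(x, Z) = 12 + 4*((-8 + x) + x) = 12 + 4*(-8 + 2*x) = 12 + (-32 + 8*x) = -20 + 8*x)
K(-206, -4*N*6) - 1*(-16450) = (-20 + 8*(-206)) - 1*(-16450) = (-20 - 1648) + 16450 = -1668 + 16450 = 14782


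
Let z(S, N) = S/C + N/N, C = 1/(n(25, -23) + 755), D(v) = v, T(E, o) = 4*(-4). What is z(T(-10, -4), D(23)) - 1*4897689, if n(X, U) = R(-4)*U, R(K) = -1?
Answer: -4910136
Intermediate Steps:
T(E, o) = -16
n(X, U) = -U
C = 1/778 (C = 1/(-1*(-23) + 755) = 1/(23 + 755) = 1/778 ≈ 0.0012853)
z(S, N) = 1 + 778*S (z(S, N) = S/(1/778) + N/N = S*778 + 1 = 778*S + 1 = 1 + 778*S)
z(T(-10, -4), D(23)) - 1*4897689 = (1 + 778*(-16)) - 1*4897689 = (1 - 12448) - 4897689 = -12447 - 4897689 = -4910136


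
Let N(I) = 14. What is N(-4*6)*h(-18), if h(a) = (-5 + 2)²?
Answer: 126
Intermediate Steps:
h(a) = 9 (h(a) = (-3)² = 9)
N(-4*6)*h(-18) = 14*9 = 126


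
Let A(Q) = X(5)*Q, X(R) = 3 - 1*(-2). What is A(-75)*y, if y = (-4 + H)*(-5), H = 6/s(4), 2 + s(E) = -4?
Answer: -9375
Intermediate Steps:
s(E) = -6 (s(E) = -2 - 4 = -6)
X(R) = 5 (X(R) = 3 + 2 = 5)
H = -1 (H = 6/(-6) = 6*(-⅙) = -1)
A(Q) = 5*Q
y = 25 (y = (-4 - 1)*(-5) = -5*(-5) = 25)
A(-75)*y = (5*(-75))*25 = -375*25 = -9375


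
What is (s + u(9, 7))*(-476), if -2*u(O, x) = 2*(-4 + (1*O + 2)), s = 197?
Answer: -90440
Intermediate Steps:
u(O, x) = 2 - O (u(O, x) = -(-4 + (1*O + 2)) = -(-4 + (O + 2)) = -(-4 + (2 + O)) = -(-2 + O) = -(-4 + 2*O)/2 = 2 - O)
(s + u(9, 7))*(-476) = (197 + (2 - 1*9))*(-476) = (197 + (2 - 9))*(-476) = (197 - 7)*(-476) = 190*(-476) = -90440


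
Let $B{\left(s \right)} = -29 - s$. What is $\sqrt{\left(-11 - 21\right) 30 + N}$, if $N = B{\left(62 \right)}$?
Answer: $i \sqrt{1051} \approx 32.419 i$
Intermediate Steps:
$N = -91$ ($N = -29 - 62 = -91$)
$\sqrt{\left(-11 - 21\right) 30 + N} = \sqrt{\left(-11 - 21\right) 30 - 91} = \sqrt{\left(-32\right) 30 - 91} = \sqrt{-960 - 91} = \sqrt{-1051} = i \sqrt{1051}$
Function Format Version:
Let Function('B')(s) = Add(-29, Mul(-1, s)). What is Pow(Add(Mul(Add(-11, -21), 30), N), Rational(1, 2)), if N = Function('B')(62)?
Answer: Mul(I, Pow(1051, Rational(1, 2))) ≈ Mul(32.419, I)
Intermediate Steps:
N = -91 (N = Add(-29, Mul(-1, 62)) = Add(-29, -62) = -91)
Pow(Add(Mul(Add(-11, -21), 30), N), Rational(1, 2)) = Pow(Add(Mul(Add(-11, -21), 30), -91), Rational(1, 2)) = Pow(Add(Mul(-32, 30), -91), Rational(1, 2)) = Pow(Add(-960, -91), Rational(1, 2)) = Pow(-1051, Rational(1, 2)) = Mul(I, Pow(1051, Rational(1, 2)))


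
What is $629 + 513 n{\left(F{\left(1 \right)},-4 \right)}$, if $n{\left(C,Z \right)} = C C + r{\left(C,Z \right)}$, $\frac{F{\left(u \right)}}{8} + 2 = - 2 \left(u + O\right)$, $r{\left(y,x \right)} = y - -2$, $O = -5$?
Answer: $1208231$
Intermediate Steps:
$r{\left(y,x \right)} = 2 + y$ ($r{\left(y,x \right)} = y + 2 = 2 + y$)
$F{\left(u \right)} = 64 - 16 u$ ($F{\left(u \right)} = -16 + 8 \left(- 2 \left(u - 5\right)\right) = -16 + 8 \left(- 2 \left(-5 + u\right)\right) = -16 + 8 \left(10 - 2 u\right) = -16 - \left(-80 + 16 u\right) = 64 - 16 u$)
$n{\left(C,Z \right)} = 2 + C + C^{2}$ ($n{\left(C,Z \right)} = C C + \left(2 + C\right) = C^{2} + \left(2 + C\right) = 2 + C + C^{2}$)
$629 + 513 n{\left(F{\left(1 \right)},-4 \right)} = 629 + 513 \left(2 + \left(64 - 16\right) + \left(64 - 16\right)^{2}\right) = 629 + 513 \left(2 + 48 + 48^{2}\right) = 629 + 513 \left(2 + 48 + 2304\right) = 629 + 513 \cdot 2354 = 629 + 1207602 = 1208231$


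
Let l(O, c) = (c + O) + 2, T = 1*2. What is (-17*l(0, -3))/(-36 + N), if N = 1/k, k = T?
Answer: -34/71 ≈ -0.47887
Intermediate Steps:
T = 2
k = 2
l(O, c) = 2 + O + c (l(O, c) = (O + c) + 2 = 2 + O + c)
N = 1/2 ≈ 0.50000
(-17*l(0, -3))/(-36 + N) = (-17*(2 + 0 - 3))/(-36 + 1/2) = (-17*(-1))/(-71/2) = 17*(-2/71) = -34/71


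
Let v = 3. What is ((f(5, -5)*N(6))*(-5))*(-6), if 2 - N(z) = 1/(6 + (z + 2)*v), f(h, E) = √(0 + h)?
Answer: 59*√5 ≈ 131.93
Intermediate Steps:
f(h, E) = √h
N(z) = 2 - 1/(12 + 3*z) (N(z) = 2 - 1/(6 + (z + 2)*3) = 2 - 1/(6 + (2 + z)*3) = 2 - 1/(6 + (6 + 3*z)) = 2 - 1/(12 + 3*z))
((f(5, -5)*N(6))*(-5))*(-6) = ((√5*((23 + 6*6)/(3*(4 + 6))))*(-5))*(-6) = ((√5*((⅓)*(23 + 36)/10))*(-5))*(-6) = ((√5*((⅓)*(⅒)*59))*(-5))*(-6) = ((√5*(59/30))*(-5))*(-6) = ((59*√5/30)*(-5))*(-6) = -59*√5/6*(-6) = 59*√5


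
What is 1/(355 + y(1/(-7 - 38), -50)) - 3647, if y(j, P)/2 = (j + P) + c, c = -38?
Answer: -29369246/8053 ≈ -3647.0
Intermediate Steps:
y(j, P) = -76 + 2*P + 2*j (y(j, P) = 2*((j + P) - 38) = 2*((P + j) - 38) = 2*(-38 + P + j) = -76 + 2*P + 2*j)
1/(355 + y(1/(-7 - 38), -50)) - 3647 = 1/(355 + (-76 + 2*(-50) + 2/(-7 - 38))) - 3647 = 1/(355 + (-76 - 100 + 2/(-45))) - 3647 = 1/(355 + (-76 - 100 + 2*(-1/45))) - 3647 = 1/(355 + (-76 - 100 - 2/45)) - 3647 = 1/(355 - 7922/45) - 3647 = 1/(8053/45) - 3647 = 45/8053 - 3647 = -29369246/8053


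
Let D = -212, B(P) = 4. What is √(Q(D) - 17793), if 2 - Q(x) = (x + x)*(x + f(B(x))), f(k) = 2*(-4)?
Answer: I*√111071 ≈ 333.27*I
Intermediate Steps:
f(k) = -8
Q(x) = 2 - 2*x*(-8 + x) (Q(x) = 2 - (x + x)*(x - 8) = 2 - 2*x*(-8 + x))
√(Q(D) - 17793) = √((2 - 2*(-212)² + 16*(-212)) - 17793) = √((2 - 2*44944 - 3392) - 17793) = √((2 - 89888 - 3392) - 17793) = √(-93278 - 17793) = √(-111071) = I*√111071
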